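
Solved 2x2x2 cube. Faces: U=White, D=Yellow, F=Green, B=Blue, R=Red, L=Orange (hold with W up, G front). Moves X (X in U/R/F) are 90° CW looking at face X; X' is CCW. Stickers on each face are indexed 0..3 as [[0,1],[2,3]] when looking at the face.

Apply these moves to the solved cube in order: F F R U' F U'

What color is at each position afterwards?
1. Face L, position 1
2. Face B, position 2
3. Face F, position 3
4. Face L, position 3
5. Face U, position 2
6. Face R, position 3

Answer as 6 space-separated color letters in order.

Answer: O W R B G R

Derivation:
After move 1 (F): F=GGGG U=WWOO R=WRWR D=RRYY L=OYOY
After move 2 (F): F=GGGG U=WWYY R=OROR D=WWYY L=OROR
After move 3 (R): R=OORR U=WGYG F=GWGY D=WBYB B=YBWB
After move 4 (U'): U=GGWY F=ORGY R=GWRR B=OOWB L=YBOR
After move 5 (F): F=GOYR U=GGRB R=WWYR D=RGYB L=YWOB
After move 6 (U'): U=GBGR F=YWYR R=GOYR B=WWWB L=OOOB
Query 1: L[1] = O
Query 2: B[2] = W
Query 3: F[3] = R
Query 4: L[3] = B
Query 5: U[2] = G
Query 6: R[3] = R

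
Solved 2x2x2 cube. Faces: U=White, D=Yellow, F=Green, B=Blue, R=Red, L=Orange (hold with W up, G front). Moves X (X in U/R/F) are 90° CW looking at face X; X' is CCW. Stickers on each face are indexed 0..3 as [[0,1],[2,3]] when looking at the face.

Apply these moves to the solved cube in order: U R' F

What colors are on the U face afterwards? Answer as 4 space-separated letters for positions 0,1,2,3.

After move 1 (U): U=WWWW F=RRGG R=BBRR B=OOBB L=GGOO
After move 2 (R'): R=BRBR U=WBWO F=RWGW D=YRYG B=YOYB
After move 3 (F): F=GRWW U=WBOG R=WROR D=BBYG L=GYOR
Query: U face = WBOG

Answer: W B O G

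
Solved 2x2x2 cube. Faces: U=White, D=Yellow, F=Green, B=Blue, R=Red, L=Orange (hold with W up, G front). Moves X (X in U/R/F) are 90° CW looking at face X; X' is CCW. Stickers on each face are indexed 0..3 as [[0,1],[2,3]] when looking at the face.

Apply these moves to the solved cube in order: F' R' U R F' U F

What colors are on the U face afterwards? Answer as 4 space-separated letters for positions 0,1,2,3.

After move 1 (F'): F=GGGG U=WWRR R=YRYR D=OOYY L=OWOW
After move 2 (R'): R=RRYY U=WBRB F=GWGR D=OGYG B=YBOB
After move 3 (U): U=RWBB F=RRGR R=YBYY B=OWOB L=GWOW
After move 4 (R): R=YYYB U=RRBR F=RGGG D=OOYO B=BWWB
After move 5 (F'): F=GGRG U=RRYY R=OYOB D=WWYO L=GROB
After move 6 (U): U=YRYR F=OYRG R=BWOB B=GRWB L=GGOB
After move 7 (F): F=ROGY U=YRBG R=YWRB D=OBYO L=GWOW
Query: U face = YRBG

Answer: Y R B G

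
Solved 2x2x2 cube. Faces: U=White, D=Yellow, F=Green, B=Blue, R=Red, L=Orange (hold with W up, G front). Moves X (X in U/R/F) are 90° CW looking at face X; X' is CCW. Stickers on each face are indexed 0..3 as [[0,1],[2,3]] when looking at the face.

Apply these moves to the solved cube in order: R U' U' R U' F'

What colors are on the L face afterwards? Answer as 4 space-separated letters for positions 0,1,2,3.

Answer: W G O G

Derivation:
After move 1 (R): R=RRRR U=WGWG F=GYGY D=YBYB B=WBWB
After move 2 (U'): U=GGWW F=OOGY R=GYRR B=RRWB L=WBOO
After move 3 (U'): U=GWGW F=WBGY R=OORR B=GYWB L=RROO
After move 4 (R): R=RORO U=GBGY F=WBGB D=YWYG B=WYWB
After move 5 (U'): U=BYGG F=RRGB R=WBRO B=ROWB L=WYOO
After move 6 (F'): F=RBRG U=BYWR R=WBYO D=YOYG L=WGOG
Query: L face = WGOG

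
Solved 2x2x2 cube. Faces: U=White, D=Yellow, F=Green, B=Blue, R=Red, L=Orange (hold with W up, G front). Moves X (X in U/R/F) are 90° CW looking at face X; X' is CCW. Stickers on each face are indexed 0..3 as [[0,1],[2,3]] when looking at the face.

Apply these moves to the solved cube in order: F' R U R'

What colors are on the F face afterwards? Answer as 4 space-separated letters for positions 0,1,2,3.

After move 1 (F'): F=GGGG U=WWRR R=YRYR D=OOYY L=OWOW
After move 2 (R): R=YYRR U=WGRG F=GOGY D=OBYB B=RBWB
After move 3 (U): U=RWGG F=YYGY R=RBRR B=OWWB L=GOOW
After move 4 (R'): R=BRRR U=RWGO F=YWGG D=OYYY B=BWBB
Query: F face = YWGG

Answer: Y W G G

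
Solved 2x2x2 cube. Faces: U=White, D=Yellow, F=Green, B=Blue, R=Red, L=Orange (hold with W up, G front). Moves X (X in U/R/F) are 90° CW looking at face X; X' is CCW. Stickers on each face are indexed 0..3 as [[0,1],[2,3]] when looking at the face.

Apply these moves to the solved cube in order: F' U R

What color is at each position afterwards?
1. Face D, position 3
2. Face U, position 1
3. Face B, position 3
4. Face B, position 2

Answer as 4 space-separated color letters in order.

After move 1 (F'): F=GGGG U=WWRR R=YRYR D=OOYY L=OWOW
After move 2 (U): U=RWRW F=YRGG R=BBYR B=OWBB L=GGOW
After move 3 (R): R=YBRB U=RRRG F=YOGY D=OBYO B=WWWB
Query 1: D[3] = O
Query 2: U[1] = R
Query 3: B[3] = B
Query 4: B[2] = W

Answer: O R B W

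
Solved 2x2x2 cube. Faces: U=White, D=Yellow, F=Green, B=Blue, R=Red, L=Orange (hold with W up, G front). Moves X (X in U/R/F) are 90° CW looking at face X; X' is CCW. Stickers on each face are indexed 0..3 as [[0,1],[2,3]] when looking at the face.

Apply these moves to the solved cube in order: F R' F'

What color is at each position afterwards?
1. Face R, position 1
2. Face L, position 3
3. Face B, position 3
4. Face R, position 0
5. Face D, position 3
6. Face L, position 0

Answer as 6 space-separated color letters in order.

After move 1 (F): F=GGGG U=WWOO R=WRWR D=RRYY L=OYOY
After move 2 (R'): R=RRWW U=WBOB F=GWGO D=RGYG B=YBRB
After move 3 (F'): F=WOGG U=WBRW R=GRRW D=YYYG L=OBOO
Query 1: R[1] = R
Query 2: L[3] = O
Query 3: B[3] = B
Query 4: R[0] = G
Query 5: D[3] = G
Query 6: L[0] = O

Answer: R O B G G O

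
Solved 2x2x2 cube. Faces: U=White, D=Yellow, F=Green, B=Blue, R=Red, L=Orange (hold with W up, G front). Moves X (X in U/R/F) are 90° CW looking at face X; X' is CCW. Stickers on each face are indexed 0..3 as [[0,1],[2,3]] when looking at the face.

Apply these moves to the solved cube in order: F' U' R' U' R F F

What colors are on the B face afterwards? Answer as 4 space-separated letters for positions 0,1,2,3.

Answer: W R Y B

Derivation:
After move 1 (F'): F=GGGG U=WWRR R=YRYR D=OOYY L=OWOW
After move 2 (U'): U=WRWR F=OWGG R=GGYR B=YRBB L=BBOW
After move 3 (R'): R=GRGY U=WBWY F=ORGR D=OWYG B=YROB
After move 4 (U'): U=BYWW F=BBGR R=ORGY B=GROB L=YROW
After move 5 (R): R=GOYR U=BBWR F=BWGG D=OOYG B=WRYB
After move 6 (F): F=GBGW U=BBWR R=WORR D=YGYG L=YOOO
After move 7 (F): F=GGWB U=BBOO R=WORR D=RWYG L=YYOG
Query: B face = WRYB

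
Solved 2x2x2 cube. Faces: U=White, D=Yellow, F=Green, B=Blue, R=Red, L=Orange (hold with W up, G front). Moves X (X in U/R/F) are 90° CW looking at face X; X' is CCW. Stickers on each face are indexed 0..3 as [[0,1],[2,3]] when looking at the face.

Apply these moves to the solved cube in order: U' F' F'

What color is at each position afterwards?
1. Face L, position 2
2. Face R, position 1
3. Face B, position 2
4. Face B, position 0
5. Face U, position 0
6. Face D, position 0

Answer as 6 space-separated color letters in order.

After move 1 (U'): U=WWWW F=OOGG R=GGRR B=RRBB L=BBOO
After move 2 (F'): F=OGOG U=WWGR R=YGYR D=BOYY L=BWOW
After move 3 (F'): F=GGOO U=WWYY R=OGBR D=WWYY L=BROG
Query 1: L[2] = O
Query 2: R[1] = G
Query 3: B[2] = B
Query 4: B[0] = R
Query 5: U[0] = W
Query 6: D[0] = W

Answer: O G B R W W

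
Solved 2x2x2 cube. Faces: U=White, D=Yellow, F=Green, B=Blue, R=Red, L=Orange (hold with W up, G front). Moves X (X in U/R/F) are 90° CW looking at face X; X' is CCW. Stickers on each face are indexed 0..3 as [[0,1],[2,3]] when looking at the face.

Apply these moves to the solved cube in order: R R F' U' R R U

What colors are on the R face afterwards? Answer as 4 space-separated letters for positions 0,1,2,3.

Answer: G R B B

Derivation:
After move 1 (R): R=RRRR U=WGWG F=GYGY D=YBYB B=WBWB
After move 2 (R): R=RRRR U=WYWY F=GBGB D=YWYW B=GBGB
After move 3 (F'): F=BBGG U=WYRR R=WRYR D=OOYW L=OYOW
After move 4 (U'): U=YRWR F=OYGG R=BBYR B=WRGB L=GBOW
After move 5 (R): R=YBRB U=YYWG F=OOGW D=OGYW B=RRRB
After move 6 (R): R=RYBB U=YOWW F=OGGW D=ORYR B=GRYB
After move 7 (U): U=WYWO F=RYGW R=GRBB B=GBYB L=OGOW
Query: R face = GRBB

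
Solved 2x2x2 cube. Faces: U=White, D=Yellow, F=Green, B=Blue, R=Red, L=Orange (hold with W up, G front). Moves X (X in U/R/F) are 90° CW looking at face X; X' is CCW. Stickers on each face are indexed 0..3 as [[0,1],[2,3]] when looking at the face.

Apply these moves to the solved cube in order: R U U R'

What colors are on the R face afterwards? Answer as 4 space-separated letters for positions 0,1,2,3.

Answer: O R O R

Derivation:
After move 1 (R): R=RRRR U=WGWG F=GYGY D=YBYB B=WBWB
After move 2 (U): U=WWGG F=RRGY R=WBRR B=OOWB L=GYOO
After move 3 (U): U=GWGW F=WBGY R=OORR B=GYWB L=RROO
After move 4 (R'): R=OROR U=GWGG F=WWGW D=YBYY B=BYBB
Query: R face = OROR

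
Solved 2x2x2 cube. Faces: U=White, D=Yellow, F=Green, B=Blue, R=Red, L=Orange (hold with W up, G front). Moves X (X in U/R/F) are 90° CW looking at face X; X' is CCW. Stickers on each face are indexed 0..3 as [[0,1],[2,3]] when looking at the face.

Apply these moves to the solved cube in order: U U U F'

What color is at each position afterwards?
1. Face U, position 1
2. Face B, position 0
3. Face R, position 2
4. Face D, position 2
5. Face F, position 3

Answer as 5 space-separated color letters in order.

Answer: W R Y Y G

Derivation:
After move 1 (U): U=WWWW F=RRGG R=BBRR B=OOBB L=GGOO
After move 2 (U): U=WWWW F=BBGG R=OORR B=GGBB L=RROO
After move 3 (U): U=WWWW F=OOGG R=GGRR B=RRBB L=BBOO
After move 4 (F'): F=OGOG U=WWGR R=YGYR D=BOYY L=BWOW
Query 1: U[1] = W
Query 2: B[0] = R
Query 3: R[2] = Y
Query 4: D[2] = Y
Query 5: F[3] = G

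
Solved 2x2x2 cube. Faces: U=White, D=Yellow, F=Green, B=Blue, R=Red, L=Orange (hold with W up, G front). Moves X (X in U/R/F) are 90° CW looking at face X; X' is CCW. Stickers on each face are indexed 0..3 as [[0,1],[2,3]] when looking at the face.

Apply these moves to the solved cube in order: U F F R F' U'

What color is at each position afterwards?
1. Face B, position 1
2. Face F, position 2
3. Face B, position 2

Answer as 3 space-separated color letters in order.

Answer: O G W

Derivation:
After move 1 (U): U=WWWW F=RRGG R=BBRR B=OOBB L=GGOO
After move 2 (F): F=GRGR U=WWOG R=WBWR D=RBYY L=GYOY
After move 3 (F): F=GGRR U=WWYY R=OBGR D=WWYY L=GROB
After move 4 (R): R=GORB U=WGYR F=GWRY D=WBYO B=YOWB
After move 5 (F'): F=WYGR U=WGGR R=BOWB D=RBYO L=GROY
After move 6 (U'): U=GRWG F=GRGR R=WYWB B=BOWB L=YOOY
Query 1: B[1] = O
Query 2: F[2] = G
Query 3: B[2] = W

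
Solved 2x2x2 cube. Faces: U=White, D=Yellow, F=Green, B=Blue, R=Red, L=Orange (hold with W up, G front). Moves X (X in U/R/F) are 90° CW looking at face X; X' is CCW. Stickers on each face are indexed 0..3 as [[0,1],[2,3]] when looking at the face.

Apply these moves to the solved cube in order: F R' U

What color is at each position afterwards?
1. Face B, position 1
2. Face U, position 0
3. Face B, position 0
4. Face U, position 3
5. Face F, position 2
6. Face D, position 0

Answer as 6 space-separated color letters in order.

After move 1 (F): F=GGGG U=WWOO R=WRWR D=RRYY L=OYOY
After move 2 (R'): R=RRWW U=WBOB F=GWGO D=RGYG B=YBRB
After move 3 (U): U=OWBB F=RRGO R=YBWW B=OYRB L=GWOY
Query 1: B[1] = Y
Query 2: U[0] = O
Query 3: B[0] = O
Query 4: U[3] = B
Query 5: F[2] = G
Query 6: D[0] = R

Answer: Y O O B G R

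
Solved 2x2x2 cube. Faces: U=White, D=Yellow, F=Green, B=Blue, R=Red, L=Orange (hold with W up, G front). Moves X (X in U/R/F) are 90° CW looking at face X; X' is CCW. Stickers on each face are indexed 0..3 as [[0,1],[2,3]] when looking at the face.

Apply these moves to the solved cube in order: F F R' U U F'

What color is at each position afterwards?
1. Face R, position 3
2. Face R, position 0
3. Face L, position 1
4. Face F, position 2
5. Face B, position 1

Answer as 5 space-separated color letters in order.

Answer: O G W Y W

Derivation:
After move 1 (F): F=GGGG U=WWOO R=WRWR D=RRYY L=OYOY
After move 2 (F): F=GGGG U=WWYY R=OROR D=WWYY L=OROR
After move 3 (R'): R=RROO U=WBYB F=GWGY D=WGYG B=YBWB
After move 4 (U): U=YWBB F=RRGY R=YBOO B=ORWB L=GWOR
After move 5 (U): U=BYBW F=YBGY R=OROO B=GWWB L=RROR
After move 6 (F'): F=BYYG U=BYOO R=GRWO D=RRYG L=RWOB
Query 1: R[3] = O
Query 2: R[0] = G
Query 3: L[1] = W
Query 4: F[2] = Y
Query 5: B[1] = W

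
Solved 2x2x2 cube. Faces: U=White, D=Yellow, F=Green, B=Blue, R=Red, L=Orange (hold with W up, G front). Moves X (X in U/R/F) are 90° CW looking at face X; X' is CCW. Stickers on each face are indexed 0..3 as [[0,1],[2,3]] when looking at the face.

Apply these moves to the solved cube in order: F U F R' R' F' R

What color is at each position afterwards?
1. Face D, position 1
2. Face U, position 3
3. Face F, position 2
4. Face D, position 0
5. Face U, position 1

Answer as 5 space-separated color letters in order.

Answer: W G G R O

Derivation:
After move 1 (F): F=GGGG U=WWOO R=WRWR D=RRYY L=OYOY
After move 2 (U): U=OWOW F=WRGG R=BBWR B=OYBB L=GGOY
After move 3 (F): F=GWGR U=OWYG R=OBWR D=WBYY L=GROR
After move 4 (R'): R=BROW U=OBYO F=GWGG D=WWYR B=YYBB
After move 5 (R'): R=RWBO U=OBYY F=GBGO D=WWYG B=RYWB
After move 6 (F'): F=BOGG U=OBRB R=WWWO D=RRYG L=GYOY
After move 7 (R): R=WWOW U=OORG F=BRGG D=RWYR B=BYBB
Query 1: D[1] = W
Query 2: U[3] = G
Query 3: F[2] = G
Query 4: D[0] = R
Query 5: U[1] = O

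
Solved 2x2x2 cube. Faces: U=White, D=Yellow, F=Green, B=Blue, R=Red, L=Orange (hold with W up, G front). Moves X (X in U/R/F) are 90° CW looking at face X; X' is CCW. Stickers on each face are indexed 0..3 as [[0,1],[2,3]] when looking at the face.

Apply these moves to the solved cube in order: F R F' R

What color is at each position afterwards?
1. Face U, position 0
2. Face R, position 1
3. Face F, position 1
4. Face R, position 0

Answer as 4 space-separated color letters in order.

After move 1 (F): F=GGGG U=WWOO R=WRWR D=RRYY L=OYOY
After move 2 (R): R=WWRR U=WGOG F=GRGY D=RBYB B=OBWB
After move 3 (F'): F=RYGG U=WGWR R=BWRR D=YYYB L=OGOO
After move 4 (R): R=RBRW U=WYWG F=RYGB D=YWYO B=RBGB
Query 1: U[0] = W
Query 2: R[1] = B
Query 3: F[1] = Y
Query 4: R[0] = R

Answer: W B Y R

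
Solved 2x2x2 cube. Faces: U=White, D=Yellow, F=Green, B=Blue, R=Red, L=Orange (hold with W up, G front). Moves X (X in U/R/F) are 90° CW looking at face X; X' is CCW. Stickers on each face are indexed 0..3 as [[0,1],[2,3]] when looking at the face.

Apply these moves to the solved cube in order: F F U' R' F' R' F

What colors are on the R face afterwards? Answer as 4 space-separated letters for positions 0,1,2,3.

Answer: G O Y W

Derivation:
After move 1 (F): F=GGGG U=WWOO R=WRWR D=RRYY L=OYOY
After move 2 (F): F=GGGG U=WWYY R=OROR D=WWYY L=OROR
After move 3 (U'): U=WYWY F=ORGG R=GGOR B=ORBB L=BBOR
After move 4 (R'): R=GRGO U=WBWO F=OYGY D=WRYG B=YRWB
After move 5 (F'): F=YYOG U=WBGG R=RRWO D=BRYG L=BOOW
After move 6 (R'): R=RORW U=WWGY F=YBOG D=BYYG B=GRRB
After move 7 (F): F=OYGB U=WWWO R=GOYW D=RRYG L=BBOY
Query: R face = GOYW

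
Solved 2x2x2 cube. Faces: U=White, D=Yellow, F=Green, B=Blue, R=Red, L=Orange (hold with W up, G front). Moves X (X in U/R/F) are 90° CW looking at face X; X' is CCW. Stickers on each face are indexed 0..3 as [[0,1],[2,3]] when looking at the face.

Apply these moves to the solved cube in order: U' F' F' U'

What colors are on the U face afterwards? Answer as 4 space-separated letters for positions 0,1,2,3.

After move 1 (U'): U=WWWW F=OOGG R=GGRR B=RRBB L=BBOO
After move 2 (F'): F=OGOG U=WWGR R=YGYR D=BOYY L=BWOW
After move 3 (F'): F=GGOO U=WWYY R=OGBR D=WWYY L=BROG
After move 4 (U'): U=WYWY F=BROO R=GGBR B=OGBB L=RROG
Query: U face = WYWY

Answer: W Y W Y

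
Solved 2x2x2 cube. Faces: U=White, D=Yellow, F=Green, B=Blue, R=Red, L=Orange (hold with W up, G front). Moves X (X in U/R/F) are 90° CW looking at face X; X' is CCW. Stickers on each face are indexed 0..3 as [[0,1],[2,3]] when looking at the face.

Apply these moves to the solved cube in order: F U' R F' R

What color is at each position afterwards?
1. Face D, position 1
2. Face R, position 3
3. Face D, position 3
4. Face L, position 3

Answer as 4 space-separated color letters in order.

After move 1 (F): F=GGGG U=WWOO R=WRWR D=RRYY L=OYOY
After move 2 (U'): U=WOWO F=OYGG R=GGWR B=WRBB L=BBOY
After move 3 (R): R=WGRG U=WYWG F=ORGY D=RBYW B=OROB
After move 4 (F'): F=RYOG U=WYWR R=BGRG D=BYYW L=BGOW
After move 5 (R): R=RBGG U=WYWG F=RYOW D=BOYO B=RRYB
Query 1: D[1] = O
Query 2: R[3] = G
Query 3: D[3] = O
Query 4: L[3] = W

Answer: O G O W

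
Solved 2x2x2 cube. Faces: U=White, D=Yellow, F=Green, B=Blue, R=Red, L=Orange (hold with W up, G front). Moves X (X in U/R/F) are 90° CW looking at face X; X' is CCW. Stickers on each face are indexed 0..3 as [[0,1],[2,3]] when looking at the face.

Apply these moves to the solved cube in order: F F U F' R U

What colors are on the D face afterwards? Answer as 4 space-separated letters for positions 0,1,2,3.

After move 1 (F): F=GGGG U=WWOO R=WRWR D=RRYY L=OYOY
After move 2 (F): F=GGGG U=WWYY R=OROR D=WWYY L=OROR
After move 3 (U): U=YWYW F=ORGG R=BBOR B=ORBB L=GGOR
After move 4 (F'): F=RGOG U=YWBO R=WBWR D=GRYY L=GWOY
After move 5 (R): R=WWRB U=YGBG F=RROY D=GBYO B=ORWB
After move 6 (U): U=BYGG F=WWOY R=ORRB B=GWWB L=RROY
Query: D face = GBYO

Answer: G B Y O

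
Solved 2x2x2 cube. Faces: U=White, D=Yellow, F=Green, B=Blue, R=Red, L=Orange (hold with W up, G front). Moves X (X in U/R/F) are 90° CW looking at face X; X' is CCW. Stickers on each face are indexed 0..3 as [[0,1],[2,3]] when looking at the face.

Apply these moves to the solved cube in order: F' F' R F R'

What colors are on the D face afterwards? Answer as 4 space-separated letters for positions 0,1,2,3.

After move 1 (F'): F=GGGG U=WWRR R=YRYR D=OOYY L=OWOW
After move 2 (F'): F=GGGG U=WWYY R=OROR D=WWYY L=OROR
After move 3 (R): R=OORR U=WGYG F=GWGY D=WBYB B=YBWB
After move 4 (F): F=GGYW U=WGRR R=YOGR D=ROYB L=OWOB
After move 5 (R'): R=ORYG U=WWRY F=GGYR D=RGYW B=BBOB
Query: D face = RGYW

Answer: R G Y W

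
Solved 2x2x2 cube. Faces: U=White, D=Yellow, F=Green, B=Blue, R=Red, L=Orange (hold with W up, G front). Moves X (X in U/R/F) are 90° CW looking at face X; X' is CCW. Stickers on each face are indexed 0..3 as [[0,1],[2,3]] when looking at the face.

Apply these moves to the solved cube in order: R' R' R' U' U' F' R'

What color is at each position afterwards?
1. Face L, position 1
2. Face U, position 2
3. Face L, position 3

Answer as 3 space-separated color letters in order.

After move 1 (R'): R=RRRR U=WBWB F=GWGW D=YGYG B=YBYB
After move 2 (R'): R=RRRR U=WYWY F=GBGB D=YWYW B=GBGB
After move 3 (R'): R=RRRR U=WGWG F=GYGY D=YBYB B=WBWB
After move 4 (U'): U=GGWW F=OOGY R=GYRR B=RRWB L=WBOO
After move 5 (U'): U=GWGW F=WBGY R=OORR B=GYWB L=RROO
After move 6 (F'): F=BYWG U=GWOR R=BOYR D=ROYB L=RWOG
After move 7 (R'): R=ORBY U=GWOG F=BWWR D=RYYG B=BYOB
Query 1: L[1] = W
Query 2: U[2] = O
Query 3: L[3] = G

Answer: W O G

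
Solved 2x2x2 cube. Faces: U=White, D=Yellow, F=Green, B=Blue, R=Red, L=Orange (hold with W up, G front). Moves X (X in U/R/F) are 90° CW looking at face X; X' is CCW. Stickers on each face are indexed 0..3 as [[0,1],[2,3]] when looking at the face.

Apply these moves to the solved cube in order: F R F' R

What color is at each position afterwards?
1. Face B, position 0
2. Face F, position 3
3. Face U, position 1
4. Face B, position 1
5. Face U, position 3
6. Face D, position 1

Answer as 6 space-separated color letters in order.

After move 1 (F): F=GGGG U=WWOO R=WRWR D=RRYY L=OYOY
After move 2 (R): R=WWRR U=WGOG F=GRGY D=RBYB B=OBWB
After move 3 (F'): F=RYGG U=WGWR R=BWRR D=YYYB L=OGOO
After move 4 (R): R=RBRW U=WYWG F=RYGB D=YWYO B=RBGB
Query 1: B[0] = R
Query 2: F[3] = B
Query 3: U[1] = Y
Query 4: B[1] = B
Query 5: U[3] = G
Query 6: D[1] = W

Answer: R B Y B G W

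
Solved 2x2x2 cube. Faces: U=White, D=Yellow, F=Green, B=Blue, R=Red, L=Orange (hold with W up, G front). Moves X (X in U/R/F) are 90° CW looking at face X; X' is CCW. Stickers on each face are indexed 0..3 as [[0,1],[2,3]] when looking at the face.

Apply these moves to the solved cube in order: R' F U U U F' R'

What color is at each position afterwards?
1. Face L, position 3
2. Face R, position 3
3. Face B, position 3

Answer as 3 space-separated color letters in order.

Answer: W R B

Derivation:
After move 1 (R'): R=RRRR U=WBWB F=GWGW D=YGYG B=YBYB
After move 2 (F): F=GGWW U=WBOO R=WRBR D=RRYG L=OYOG
After move 3 (U): U=OWOB F=WRWW R=YBBR B=OYYB L=GGOG
After move 4 (U): U=OOBW F=YBWW R=OYBR B=GGYB L=WROG
After move 5 (U): U=BOWO F=OYWW R=GGBR B=WRYB L=YBOG
After move 6 (F'): F=YWOW U=BOGB R=RGRR D=BGYG L=YOOW
After move 7 (R'): R=GRRR U=BYGW F=YOOB D=BWYW B=GRGB
Query 1: L[3] = W
Query 2: R[3] = R
Query 3: B[3] = B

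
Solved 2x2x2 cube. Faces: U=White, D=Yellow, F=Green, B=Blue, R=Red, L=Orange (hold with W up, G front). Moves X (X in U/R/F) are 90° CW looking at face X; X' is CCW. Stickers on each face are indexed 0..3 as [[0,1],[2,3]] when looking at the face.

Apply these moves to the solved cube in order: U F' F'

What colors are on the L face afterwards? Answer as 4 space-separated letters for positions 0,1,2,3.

After move 1 (U): U=WWWW F=RRGG R=BBRR B=OOBB L=GGOO
After move 2 (F'): F=RGRG U=WWBR R=YBYR D=GOYY L=GWOW
After move 3 (F'): F=GGRR U=WWYY R=OBGR D=WWYY L=GROB
Query: L face = GROB

Answer: G R O B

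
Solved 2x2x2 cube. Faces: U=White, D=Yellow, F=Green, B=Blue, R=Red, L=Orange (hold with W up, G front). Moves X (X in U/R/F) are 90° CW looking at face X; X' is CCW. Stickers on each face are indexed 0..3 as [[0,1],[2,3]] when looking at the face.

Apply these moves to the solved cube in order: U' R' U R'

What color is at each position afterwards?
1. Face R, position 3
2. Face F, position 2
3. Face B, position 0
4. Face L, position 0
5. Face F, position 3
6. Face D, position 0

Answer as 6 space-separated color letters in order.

After move 1 (U'): U=WWWW F=OOGG R=GGRR B=RRBB L=BBOO
After move 2 (R'): R=GRGR U=WBWR F=OWGW D=YOYG B=YRYB
After move 3 (U): U=WWRB F=GRGW R=YRGR B=BBYB L=OWOO
After move 4 (R'): R=RRYG U=WYRB F=GWGB D=YRYW B=GBOB
Query 1: R[3] = G
Query 2: F[2] = G
Query 3: B[0] = G
Query 4: L[0] = O
Query 5: F[3] = B
Query 6: D[0] = Y

Answer: G G G O B Y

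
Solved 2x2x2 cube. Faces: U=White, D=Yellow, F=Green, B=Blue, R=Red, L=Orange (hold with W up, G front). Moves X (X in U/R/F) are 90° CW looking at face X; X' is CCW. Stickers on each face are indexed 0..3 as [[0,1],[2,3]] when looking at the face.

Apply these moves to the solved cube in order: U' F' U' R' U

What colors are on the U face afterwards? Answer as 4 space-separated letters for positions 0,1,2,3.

After move 1 (U'): U=WWWW F=OOGG R=GGRR B=RRBB L=BBOO
After move 2 (F'): F=OGOG U=WWGR R=YGYR D=BOYY L=BWOW
After move 3 (U'): U=WRWG F=BWOG R=OGYR B=YGBB L=RROW
After move 4 (R'): R=GROY U=WBWY F=BROG D=BWYG B=YGOB
After move 5 (U): U=WWYB F=GROG R=YGOY B=RROB L=BROW
Query: U face = WWYB

Answer: W W Y B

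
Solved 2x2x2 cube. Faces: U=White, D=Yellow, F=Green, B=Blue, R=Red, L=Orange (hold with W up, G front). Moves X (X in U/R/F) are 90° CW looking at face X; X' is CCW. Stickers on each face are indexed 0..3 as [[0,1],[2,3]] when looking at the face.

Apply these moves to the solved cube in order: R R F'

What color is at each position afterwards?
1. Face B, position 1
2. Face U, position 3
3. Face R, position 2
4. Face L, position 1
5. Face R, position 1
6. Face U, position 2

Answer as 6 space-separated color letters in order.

Answer: B R Y Y R R

Derivation:
After move 1 (R): R=RRRR U=WGWG F=GYGY D=YBYB B=WBWB
After move 2 (R): R=RRRR U=WYWY F=GBGB D=YWYW B=GBGB
After move 3 (F'): F=BBGG U=WYRR R=WRYR D=OOYW L=OYOW
Query 1: B[1] = B
Query 2: U[3] = R
Query 3: R[2] = Y
Query 4: L[1] = Y
Query 5: R[1] = R
Query 6: U[2] = R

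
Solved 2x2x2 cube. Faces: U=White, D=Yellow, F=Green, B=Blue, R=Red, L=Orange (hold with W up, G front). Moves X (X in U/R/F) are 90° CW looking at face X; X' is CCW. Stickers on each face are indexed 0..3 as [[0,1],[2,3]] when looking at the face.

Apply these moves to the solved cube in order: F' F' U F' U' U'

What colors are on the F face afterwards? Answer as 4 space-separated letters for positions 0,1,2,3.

After move 1 (F'): F=GGGG U=WWRR R=YRYR D=OOYY L=OWOW
After move 2 (F'): F=GGGG U=WWYY R=OROR D=WWYY L=OROR
After move 3 (U): U=YWYW F=ORGG R=BBOR B=ORBB L=GGOR
After move 4 (F'): F=RGOG U=YWBO R=WBWR D=GRYY L=GWOY
After move 5 (U'): U=WOYB F=GWOG R=RGWR B=WBBB L=OROY
After move 6 (U'): U=OBWY F=OROG R=GWWR B=RGBB L=WBOY
Query: F face = OROG

Answer: O R O G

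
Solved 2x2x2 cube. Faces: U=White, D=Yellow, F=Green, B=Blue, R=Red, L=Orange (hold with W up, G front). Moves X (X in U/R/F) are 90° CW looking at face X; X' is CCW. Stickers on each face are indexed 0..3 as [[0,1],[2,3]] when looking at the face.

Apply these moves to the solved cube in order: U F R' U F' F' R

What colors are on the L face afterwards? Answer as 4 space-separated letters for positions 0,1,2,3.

Answer: G W O Y

Derivation:
After move 1 (U): U=WWWW F=RRGG R=BBRR B=OOBB L=GGOO
After move 2 (F): F=GRGR U=WWOG R=WBWR D=RBYY L=GYOY
After move 3 (R'): R=BRWW U=WBOO F=GWGG D=RRYR B=YOBB
After move 4 (U): U=OWOB F=BRGG R=YOWW B=GYBB L=GWOY
After move 5 (F'): F=RGBG U=OWYW R=RORW D=WYYR L=GBOO
After move 6 (F'): F=GGRB U=OWRR R=YOWW D=BOYR L=GWOY
After move 7 (R): R=WYWO U=OGRB F=GORR D=BBYG B=RYWB
Query: L face = GWOY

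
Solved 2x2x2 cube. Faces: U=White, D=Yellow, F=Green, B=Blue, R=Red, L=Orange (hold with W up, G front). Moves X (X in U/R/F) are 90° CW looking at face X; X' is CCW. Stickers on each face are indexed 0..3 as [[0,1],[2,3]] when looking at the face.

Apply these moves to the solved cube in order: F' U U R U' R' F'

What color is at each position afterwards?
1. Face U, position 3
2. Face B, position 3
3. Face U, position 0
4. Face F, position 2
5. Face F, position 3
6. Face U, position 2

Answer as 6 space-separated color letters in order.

After move 1 (F'): F=GGGG U=WWRR R=YRYR D=OOYY L=OWOW
After move 2 (U): U=RWRW F=YRGG R=BBYR B=OWBB L=GGOW
After move 3 (U): U=RRWW F=BBGG R=OWYR B=GGBB L=YROW
After move 4 (R): R=YORW U=RBWG F=BOGY D=OBYG B=WGRB
After move 5 (U'): U=BGRW F=YRGY R=BORW B=YORB L=WGOW
After move 6 (R'): R=OWBR U=BRRY F=YGGW D=ORYY B=GOBB
After move 7 (F'): F=GWYG U=BROB R=RWOR D=GWYY L=WYOR
Query 1: U[3] = B
Query 2: B[3] = B
Query 3: U[0] = B
Query 4: F[2] = Y
Query 5: F[3] = G
Query 6: U[2] = O

Answer: B B B Y G O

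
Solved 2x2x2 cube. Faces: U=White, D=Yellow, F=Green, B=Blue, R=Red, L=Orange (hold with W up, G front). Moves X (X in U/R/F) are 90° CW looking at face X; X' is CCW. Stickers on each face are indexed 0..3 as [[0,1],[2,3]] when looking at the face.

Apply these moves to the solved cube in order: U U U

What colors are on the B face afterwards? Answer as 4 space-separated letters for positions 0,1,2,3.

After move 1 (U): U=WWWW F=RRGG R=BBRR B=OOBB L=GGOO
After move 2 (U): U=WWWW F=BBGG R=OORR B=GGBB L=RROO
After move 3 (U): U=WWWW F=OOGG R=GGRR B=RRBB L=BBOO
Query: B face = RRBB

Answer: R R B B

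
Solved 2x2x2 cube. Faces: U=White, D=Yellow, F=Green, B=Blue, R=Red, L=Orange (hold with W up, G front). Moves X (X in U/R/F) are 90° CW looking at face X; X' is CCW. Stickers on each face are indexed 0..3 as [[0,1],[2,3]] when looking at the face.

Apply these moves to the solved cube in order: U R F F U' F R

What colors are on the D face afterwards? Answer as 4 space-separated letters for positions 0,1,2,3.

After move 1 (U): U=WWWW F=RRGG R=BBRR B=OOBB L=GGOO
After move 2 (R): R=RBRB U=WRWG F=RYGY D=YBYO B=WOWB
After move 3 (F): F=GRYY U=WROG R=WBGB D=RRYO L=GYOB
After move 4 (F): F=YGYR U=WRBY R=OBGB D=GWYO L=GROR
After move 5 (U'): U=RYWB F=GRYR R=YGGB B=OBWB L=WOOR
After move 6 (F): F=YGRR U=RYRO R=WGBB D=GYYO L=WGOW
After move 7 (R): R=BWBG U=RGRR F=YYRO D=GWYO B=OBYB
Query: D face = GWYO

Answer: G W Y O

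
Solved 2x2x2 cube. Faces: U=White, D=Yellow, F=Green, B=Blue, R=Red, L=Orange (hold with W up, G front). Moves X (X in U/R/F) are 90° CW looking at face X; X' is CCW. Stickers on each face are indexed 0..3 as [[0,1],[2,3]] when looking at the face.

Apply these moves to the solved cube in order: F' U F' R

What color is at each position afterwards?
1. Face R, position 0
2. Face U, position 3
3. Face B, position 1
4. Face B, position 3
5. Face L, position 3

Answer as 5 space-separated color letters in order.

After move 1 (F'): F=GGGG U=WWRR R=YRYR D=OOYY L=OWOW
After move 2 (U): U=RWRW F=YRGG R=BBYR B=OWBB L=GGOW
After move 3 (F'): F=RGYG U=RWBY R=OBOR D=GWYY L=GWOR
After move 4 (R): R=OORB U=RGBG F=RWYY D=GBYO B=YWWB
Query 1: R[0] = O
Query 2: U[3] = G
Query 3: B[1] = W
Query 4: B[3] = B
Query 5: L[3] = R

Answer: O G W B R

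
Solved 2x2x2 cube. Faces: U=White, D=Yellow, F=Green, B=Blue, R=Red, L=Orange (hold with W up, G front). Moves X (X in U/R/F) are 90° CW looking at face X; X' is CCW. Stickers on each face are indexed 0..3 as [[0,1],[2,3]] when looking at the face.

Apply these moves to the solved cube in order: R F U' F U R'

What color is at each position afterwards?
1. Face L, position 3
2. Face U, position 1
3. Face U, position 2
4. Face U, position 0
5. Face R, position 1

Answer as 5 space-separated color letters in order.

After move 1 (R): R=RRRR U=WGWG F=GYGY D=YBYB B=WBWB
After move 2 (F): F=GGYY U=WGOO R=WRGR D=RRYB L=OYOB
After move 3 (U'): U=GOWO F=OYYY R=GGGR B=WRWB L=WBOB
After move 4 (F): F=YOYY U=GOBB R=WGOR D=GGYB L=WROR
After move 5 (U): U=BGBO F=WGYY R=WROR B=WRWB L=YOOR
After move 6 (R'): R=RRWO U=BWBW F=WGYO D=GGYY B=BRGB
Query 1: L[3] = R
Query 2: U[1] = W
Query 3: U[2] = B
Query 4: U[0] = B
Query 5: R[1] = R

Answer: R W B B R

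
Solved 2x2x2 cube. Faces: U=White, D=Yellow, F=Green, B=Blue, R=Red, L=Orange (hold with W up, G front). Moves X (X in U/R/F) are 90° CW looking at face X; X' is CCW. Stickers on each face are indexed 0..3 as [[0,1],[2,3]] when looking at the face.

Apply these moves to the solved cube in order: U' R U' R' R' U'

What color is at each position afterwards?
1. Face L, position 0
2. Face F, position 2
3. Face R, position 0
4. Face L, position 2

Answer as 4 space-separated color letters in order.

Answer: Y G B O

Derivation:
After move 1 (U'): U=WWWW F=OOGG R=GGRR B=RRBB L=BBOO
After move 2 (R): R=RGRG U=WOWG F=OYGY D=YBYR B=WRWB
After move 3 (U'): U=OGWW F=BBGY R=OYRG B=RGWB L=WROO
After move 4 (R'): R=YGOR U=OWWR F=BGGW D=YBYY B=RGBB
After move 5 (R'): R=GRYO U=OBWR F=BWGR D=YGYW B=YGBB
After move 6 (U'): U=BROW F=WRGR R=BWYO B=GRBB L=YGOO
Query 1: L[0] = Y
Query 2: F[2] = G
Query 3: R[0] = B
Query 4: L[2] = O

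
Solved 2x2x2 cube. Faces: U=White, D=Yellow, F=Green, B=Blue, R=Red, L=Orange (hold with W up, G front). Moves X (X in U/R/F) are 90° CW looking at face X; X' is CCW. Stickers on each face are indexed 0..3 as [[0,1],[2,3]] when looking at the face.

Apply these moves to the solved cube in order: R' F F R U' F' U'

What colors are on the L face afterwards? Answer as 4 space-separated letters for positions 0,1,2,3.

Answer: O O O W

Derivation:
After move 1 (R'): R=RRRR U=WBWB F=GWGW D=YGYG B=YBYB
After move 2 (F): F=GGWW U=WBOO R=WRBR D=RRYG L=OYOG
After move 3 (F): F=WGWG U=WBGY R=OROR D=BWYG L=OROR
After move 4 (R): R=OORR U=WGGG F=WWWG D=BYYY B=YBBB
After move 5 (U'): U=GGWG F=ORWG R=WWRR B=OOBB L=YBOR
After move 6 (F'): F=RGOW U=GGWR R=YWBR D=BRYY L=YGOW
After move 7 (U'): U=GRGW F=YGOW R=RGBR B=YWBB L=OOOW
Query: L face = OOOW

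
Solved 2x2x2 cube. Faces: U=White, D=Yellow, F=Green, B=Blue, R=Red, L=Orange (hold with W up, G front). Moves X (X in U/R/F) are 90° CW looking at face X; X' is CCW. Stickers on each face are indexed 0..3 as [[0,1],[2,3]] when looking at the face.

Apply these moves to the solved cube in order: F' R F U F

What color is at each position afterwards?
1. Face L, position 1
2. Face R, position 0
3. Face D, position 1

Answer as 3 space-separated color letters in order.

After move 1 (F'): F=GGGG U=WWRR R=YRYR D=OOYY L=OWOW
After move 2 (R): R=YYRR U=WGRG F=GOGY D=OBYB B=RBWB
After move 3 (F): F=GGYO U=WGWW R=RYGR D=RYYB L=OOOB
After move 4 (U): U=WWWG F=RYYO R=RBGR B=OOWB L=GGOB
After move 5 (F): F=YROY U=WWBG R=WBGR D=GRYB L=GROY
Query 1: L[1] = R
Query 2: R[0] = W
Query 3: D[1] = R

Answer: R W R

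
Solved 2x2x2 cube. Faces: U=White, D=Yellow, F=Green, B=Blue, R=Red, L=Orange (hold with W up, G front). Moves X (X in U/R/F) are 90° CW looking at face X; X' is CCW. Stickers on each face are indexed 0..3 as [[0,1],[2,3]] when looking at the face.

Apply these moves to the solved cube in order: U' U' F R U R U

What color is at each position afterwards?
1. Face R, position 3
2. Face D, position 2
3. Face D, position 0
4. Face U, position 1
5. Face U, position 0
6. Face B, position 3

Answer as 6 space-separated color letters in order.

After move 1 (U'): U=WWWW F=OOGG R=GGRR B=RRBB L=BBOO
After move 2 (U'): U=WWWW F=BBGG R=OORR B=GGBB L=RROO
After move 3 (F): F=GBGB U=WWOR R=WOWR D=ROYY L=RYOY
After move 4 (R): R=WWRO U=WBOB F=GOGY D=RBYG B=RGWB
After move 5 (U): U=OWBB F=WWGY R=RGRO B=RYWB L=GOOY
After move 6 (R): R=RROG U=OWBY F=WBGG D=RWYR B=BYWB
After move 7 (U): U=BOYW F=RRGG R=BYOG B=GOWB L=WBOY
Query 1: R[3] = G
Query 2: D[2] = Y
Query 3: D[0] = R
Query 4: U[1] = O
Query 5: U[0] = B
Query 6: B[3] = B

Answer: G Y R O B B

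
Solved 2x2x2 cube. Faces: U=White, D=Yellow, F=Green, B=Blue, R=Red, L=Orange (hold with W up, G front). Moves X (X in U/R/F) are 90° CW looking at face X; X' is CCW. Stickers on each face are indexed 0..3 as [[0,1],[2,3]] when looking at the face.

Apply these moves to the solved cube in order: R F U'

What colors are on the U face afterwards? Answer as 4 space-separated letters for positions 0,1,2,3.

Answer: G O W O

Derivation:
After move 1 (R): R=RRRR U=WGWG F=GYGY D=YBYB B=WBWB
After move 2 (F): F=GGYY U=WGOO R=WRGR D=RRYB L=OYOB
After move 3 (U'): U=GOWO F=OYYY R=GGGR B=WRWB L=WBOB
Query: U face = GOWO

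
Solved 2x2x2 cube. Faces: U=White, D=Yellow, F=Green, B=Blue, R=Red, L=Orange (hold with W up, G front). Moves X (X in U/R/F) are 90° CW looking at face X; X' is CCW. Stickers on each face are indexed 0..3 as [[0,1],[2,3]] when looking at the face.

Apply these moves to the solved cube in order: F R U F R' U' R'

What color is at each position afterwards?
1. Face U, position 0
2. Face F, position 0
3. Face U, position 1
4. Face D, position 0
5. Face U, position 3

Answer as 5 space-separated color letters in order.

After move 1 (F): F=GGGG U=WWOO R=WRWR D=RRYY L=OYOY
After move 2 (R): R=WWRR U=WGOG F=GRGY D=RBYB B=OBWB
After move 3 (U): U=OWGG F=WWGY R=OBRR B=OYWB L=GROY
After move 4 (F): F=GWYW U=OWYR R=GBGR D=ROYB L=GROB
After move 5 (R'): R=BRGG U=OWYO F=GWYR D=RWYW B=BYOB
After move 6 (U'): U=WOOY F=GRYR R=GWGG B=BROB L=BYOB
After move 7 (R'): R=WGGG U=WOOB F=GOYY D=RRYR B=WRWB
Query 1: U[0] = W
Query 2: F[0] = G
Query 3: U[1] = O
Query 4: D[0] = R
Query 5: U[3] = B

Answer: W G O R B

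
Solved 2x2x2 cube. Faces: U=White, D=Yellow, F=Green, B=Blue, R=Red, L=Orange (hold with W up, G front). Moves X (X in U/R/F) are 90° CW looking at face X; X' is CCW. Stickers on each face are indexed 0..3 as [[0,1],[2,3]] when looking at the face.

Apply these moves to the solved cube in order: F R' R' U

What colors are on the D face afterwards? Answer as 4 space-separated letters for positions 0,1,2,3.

After move 1 (F): F=GGGG U=WWOO R=WRWR D=RRYY L=OYOY
After move 2 (R'): R=RRWW U=WBOB F=GWGO D=RGYG B=YBRB
After move 3 (R'): R=RWRW U=WROY F=GBGB D=RWYO B=GBGB
After move 4 (U): U=OWYR F=RWGB R=GBRW B=OYGB L=GBOY
Query: D face = RWYO

Answer: R W Y O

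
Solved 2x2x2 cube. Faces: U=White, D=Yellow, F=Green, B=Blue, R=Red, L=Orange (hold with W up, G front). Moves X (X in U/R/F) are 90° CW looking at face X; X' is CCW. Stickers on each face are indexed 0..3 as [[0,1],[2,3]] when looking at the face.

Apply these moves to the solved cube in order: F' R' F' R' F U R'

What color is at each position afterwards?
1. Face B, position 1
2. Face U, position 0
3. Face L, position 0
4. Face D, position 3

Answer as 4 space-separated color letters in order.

Answer: W R G B

Derivation:
After move 1 (F'): F=GGGG U=WWRR R=YRYR D=OOYY L=OWOW
After move 2 (R'): R=RRYY U=WBRB F=GWGR D=OGYG B=YBOB
After move 3 (F'): F=WRGG U=WBRY R=GROY D=WWYG L=OBOR
After move 4 (R'): R=RYGO U=WORY F=WBGY D=WRYG B=GBWB
After move 5 (F): F=GWYB U=WORB R=RYYO D=GRYG L=OWOR
After move 6 (U): U=RWBO F=RYYB R=GBYO B=OWWB L=GWOR
After move 7 (R'): R=BOGY U=RWBO F=RWYO D=GYYB B=GWRB
Query 1: B[1] = W
Query 2: U[0] = R
Query 3: L[0] = G
Query 4: D[3] = B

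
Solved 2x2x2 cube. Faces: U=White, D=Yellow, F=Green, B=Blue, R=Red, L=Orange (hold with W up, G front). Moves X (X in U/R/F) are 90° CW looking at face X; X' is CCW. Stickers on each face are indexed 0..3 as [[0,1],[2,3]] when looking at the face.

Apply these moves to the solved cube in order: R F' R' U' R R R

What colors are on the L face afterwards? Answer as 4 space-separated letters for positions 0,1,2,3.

After move 1 (R): R=RRRR U=WGWG F=GYGY D=YBYB B=WBWB
After move 2 (F'): F=YYGG U=WGRR R=BRYR D=OOYB L=OGOW
After move 3 (R'): R=RRBY U=WWRW F=YGGR D=OYYG B=BBOB
After move 4 (U'): U=WWWR F=OGGR R=YGBY B=RROB L=BBOW
After move 5 (R): R=BYYG U=WGWR F=OYGG D=OOYR B=RRWB
After move 6 (R): R=YBGY U=WYWG F=OOGR D=OWYR B=RRGB
After move 7 (R): R=GYYB U=WOWR F=OWGR D=OGYR B=GRYB
Query: L face = BBOW

Answer: B B O W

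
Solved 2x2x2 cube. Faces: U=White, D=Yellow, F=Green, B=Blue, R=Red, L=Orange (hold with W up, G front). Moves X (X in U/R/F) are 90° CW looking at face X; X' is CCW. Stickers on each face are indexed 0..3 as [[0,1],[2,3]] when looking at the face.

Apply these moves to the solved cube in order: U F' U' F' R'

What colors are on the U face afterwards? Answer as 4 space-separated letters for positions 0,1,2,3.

After move 1 (U): U=WWWW F=RRGG R=BBRR B=OOBB L=GGOO
After move 2 (F'): F=RGRG U=WWBR R=YBYR D=GOYY L=GWOW
After move 3 (U'): U=WRWB F=GWRG R=RGYR B=YBBB L=OOOW
After move 4 (F'): F=WGGR U=WRRY R=OGGR D=OWYY L=OBOW
After move 5 (R'): R=GROG U=WBRY F=WRGY D=OGYR B=YBWB
Query: U face = WBRY

Answer: W B R Y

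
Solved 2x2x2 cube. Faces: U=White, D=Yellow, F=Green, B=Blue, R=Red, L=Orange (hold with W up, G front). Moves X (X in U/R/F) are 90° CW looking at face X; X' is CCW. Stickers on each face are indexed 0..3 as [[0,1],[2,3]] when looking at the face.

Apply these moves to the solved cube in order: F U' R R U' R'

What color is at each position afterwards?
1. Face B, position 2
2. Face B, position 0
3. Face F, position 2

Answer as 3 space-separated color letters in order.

After move 1 (F): F=GGGG U=WWOO R=WRWR D=RRYY L=OYOY
After move 2 (U'): U=WOWO F=OYGG R=GGWR B=WRBB L=BBOY
After move 3 (R): R=WGRG U=WYWG F=ORGY D=RBYW B=OROB
After move 4 (R): R=RWGG U=WRWY F=OBGW D=ROYO B=GRYB
After move 5 (U'): U=RYWW F=BBGW R=OBGG B=RWYB L=GROY
After move 6 (R'): R=BGOG U=RYWR F=BYGW D=RBYW B=OWOB
Query 1: B[2] = O
Query 2: B[0] = O
Query 3: F[2] = G

Answer: O O G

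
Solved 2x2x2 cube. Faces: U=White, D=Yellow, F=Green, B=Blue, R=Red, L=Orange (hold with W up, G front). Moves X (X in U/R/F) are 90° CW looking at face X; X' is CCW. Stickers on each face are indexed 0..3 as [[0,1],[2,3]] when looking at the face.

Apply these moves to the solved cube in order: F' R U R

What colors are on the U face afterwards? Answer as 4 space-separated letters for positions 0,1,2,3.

Answer: R Y G Y

Derivation:
After move 1 (F'): F=GGGG U=WWRR R=YRYR D=OOYY L=OWOW
After move 2 (R): R=YYRR U=WGRG F=GOGY D=OBYB B=RBWB
After move 3 (U): U=RWGG F=YYGY R=RBRR B=OWWB L=GOOW
After move 4 (R): R=RRRB U=RYGY F=YBGB D=OWYO B=GWWB
Query: U face = RYGY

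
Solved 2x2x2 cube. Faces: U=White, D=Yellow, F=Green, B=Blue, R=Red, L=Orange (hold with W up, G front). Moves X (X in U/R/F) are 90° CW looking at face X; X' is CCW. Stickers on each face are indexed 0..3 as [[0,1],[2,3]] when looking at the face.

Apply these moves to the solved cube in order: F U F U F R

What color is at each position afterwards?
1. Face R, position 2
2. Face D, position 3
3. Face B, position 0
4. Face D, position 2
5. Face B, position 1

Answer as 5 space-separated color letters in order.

After move 1 (F): F=GGGG U=WWOO R=WRWR D=RRYY L=OYOY
After move 2 (U): U=OWOW F=WRGG R=BBWR B=OYBB L=GGOY
After move 3 (F): F=GWGR U=OWYG R=OBWR D=WBYY L=GROR
After move 4 (U): U=YOGW F=OBGR R=OYWR B=GRBB L=GWOR
After move 5 (F): F=GORB U=YORW R=GYWR D=WOYY L=GWOB
After move 6 (R): R=WGRY U=YORB F=GORY D=WBYG B=WROB
Query 1: R[2] = R
Query 2: D[3] = G
Query 3: B[0] = W
Query 4: D[2] = Y
Query 5: B[1] = R

Answer: R G W Y R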